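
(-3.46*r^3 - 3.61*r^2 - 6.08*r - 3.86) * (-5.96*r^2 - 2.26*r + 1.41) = 20.6216*r^5 + 29.3352*r^4 + 39.5168*r^3 + 31.6563*r^2 + 0.1508*r - 5.4426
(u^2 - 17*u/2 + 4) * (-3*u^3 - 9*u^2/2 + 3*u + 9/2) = -3*u^5 + 21*u^4 + 117*u^3/4 - 39*u^2 - 105*u/4 + 18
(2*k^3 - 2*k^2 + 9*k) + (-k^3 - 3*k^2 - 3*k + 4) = k^3 - 5*k^2 + 6*k + 4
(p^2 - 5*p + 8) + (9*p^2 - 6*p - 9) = 10*p^2 - 11*p - 1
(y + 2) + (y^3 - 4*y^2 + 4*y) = y^3 - 4*y^2 + 5*y + 2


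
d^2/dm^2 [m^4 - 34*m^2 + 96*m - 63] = 12*m^2 - 68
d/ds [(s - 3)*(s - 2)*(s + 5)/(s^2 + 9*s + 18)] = (s^4 + 18*s^3 + 73*s^2 - 60*s - 612)/(s^4 + 18*s^3 + 117*s^2 + 324*s + 324)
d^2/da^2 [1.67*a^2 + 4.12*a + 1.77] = 3.34000000000000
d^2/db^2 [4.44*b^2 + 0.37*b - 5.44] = 8.88000000000000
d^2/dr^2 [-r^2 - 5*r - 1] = -2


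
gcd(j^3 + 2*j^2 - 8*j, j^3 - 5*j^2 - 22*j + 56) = j^2 + 2*j - 8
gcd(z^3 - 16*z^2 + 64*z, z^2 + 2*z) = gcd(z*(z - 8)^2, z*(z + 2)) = z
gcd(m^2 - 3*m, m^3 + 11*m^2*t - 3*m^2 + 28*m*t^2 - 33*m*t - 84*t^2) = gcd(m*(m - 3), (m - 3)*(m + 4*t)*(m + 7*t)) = m - 3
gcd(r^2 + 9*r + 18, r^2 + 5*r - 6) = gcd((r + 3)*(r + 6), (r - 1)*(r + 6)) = r + 6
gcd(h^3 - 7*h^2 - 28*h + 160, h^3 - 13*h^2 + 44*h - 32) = h^2 - 12*h + 32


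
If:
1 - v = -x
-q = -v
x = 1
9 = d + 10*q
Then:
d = -11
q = 2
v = 2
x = 1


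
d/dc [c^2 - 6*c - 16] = 2*c - 6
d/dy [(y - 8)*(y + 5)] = 2*y - 3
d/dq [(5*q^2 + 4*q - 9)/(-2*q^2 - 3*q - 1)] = (-7*q^2 - 46*q - 31)/(4*q^4 + 12*q^3 + 13*q^2 + 6*q + 1)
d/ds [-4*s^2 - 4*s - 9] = -8*s - 4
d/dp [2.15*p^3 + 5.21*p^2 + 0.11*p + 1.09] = 6.45*p^2 + 10.42*p + 0.11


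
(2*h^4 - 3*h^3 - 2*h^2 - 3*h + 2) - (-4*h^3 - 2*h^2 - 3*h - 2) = 2*h^4 + h^3 + 4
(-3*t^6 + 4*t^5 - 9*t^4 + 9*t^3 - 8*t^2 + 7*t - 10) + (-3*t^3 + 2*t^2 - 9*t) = -3*t^6 + 4*t^5 - 9*t^4 + 6*t^3 - 6*t^2 - 2*t - 10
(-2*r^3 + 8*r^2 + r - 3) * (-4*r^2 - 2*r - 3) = 8*r^5 - 28*r^4 - 14*r^3 - 14*r^2 + 3*r + 9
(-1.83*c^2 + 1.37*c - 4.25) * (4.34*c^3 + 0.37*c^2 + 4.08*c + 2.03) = -7.9422*c^5 + 5.2687*c^4 - 25.4045*c^3 + 0.302200000000001*c^2 - 14.5589*c - 8.6275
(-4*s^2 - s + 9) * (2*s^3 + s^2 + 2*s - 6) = -8*s^5 - 6*s^4 + 9*s^3 + 31*s^2 + 24*s - 54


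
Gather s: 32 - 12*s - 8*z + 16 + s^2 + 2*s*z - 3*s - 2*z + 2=s^2 + s*(2*z - 15) - 10*z + 50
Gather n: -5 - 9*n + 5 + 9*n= 0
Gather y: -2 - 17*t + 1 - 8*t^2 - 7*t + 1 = -8*t^2 - 24*t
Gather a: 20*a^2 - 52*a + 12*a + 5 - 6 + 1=20*a^2 - 40*a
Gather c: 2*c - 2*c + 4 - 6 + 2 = 0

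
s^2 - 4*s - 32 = (s - 8)*(s + 4)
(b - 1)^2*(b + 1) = b^3 - b^2 - b + 1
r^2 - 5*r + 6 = (r - 3)*(r - 2)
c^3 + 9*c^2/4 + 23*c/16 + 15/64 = (c + 1/4)*(c + 3/4)*(c + 5/4)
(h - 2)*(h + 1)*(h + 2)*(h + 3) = h^4 + 4*h^3 - h^2 - 16*h - 12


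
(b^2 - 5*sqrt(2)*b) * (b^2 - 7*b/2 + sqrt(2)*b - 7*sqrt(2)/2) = b^4 - 4*sqrt(2)*b^3 - 7*b^3/2 - 10*b^2 + 14*sqrt(2)*b^2 + 35*b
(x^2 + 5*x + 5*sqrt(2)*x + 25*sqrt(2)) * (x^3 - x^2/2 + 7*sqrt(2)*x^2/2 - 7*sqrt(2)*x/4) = x^5 + 9*x^4/2 + 17*sqrt(2)*x^4/2 + 65*x^3/2 + 153*sqrt(2)*x^3/4 - 85*sqrt(2)*x^2/4 + 315*x^2/2 - 175*x/2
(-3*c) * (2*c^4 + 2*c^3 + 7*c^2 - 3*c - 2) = -6*c^5 - 6*c^4 - 21*c^3 + 9*c^2 + 6*c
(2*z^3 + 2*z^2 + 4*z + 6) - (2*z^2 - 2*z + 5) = 2*z^3 + 6*z + 1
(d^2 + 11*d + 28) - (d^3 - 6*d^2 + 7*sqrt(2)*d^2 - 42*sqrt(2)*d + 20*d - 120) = -d^3 - 7*sqrt(2)*d^2 + 7*d^2 - 9*d + 42*sqrt(2)*d + 148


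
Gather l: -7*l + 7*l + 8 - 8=0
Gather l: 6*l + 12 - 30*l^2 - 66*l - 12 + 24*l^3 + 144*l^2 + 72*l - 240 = 24*l^3 + 114*l^2 + 12*l - 240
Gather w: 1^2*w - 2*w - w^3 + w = -w^3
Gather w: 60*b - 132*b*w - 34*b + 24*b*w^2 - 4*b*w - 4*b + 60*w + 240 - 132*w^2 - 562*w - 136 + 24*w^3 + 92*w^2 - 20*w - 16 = 22*b + 24*w^3 + w^2*(24*b - 40) + w*(-136*b - 522) + 88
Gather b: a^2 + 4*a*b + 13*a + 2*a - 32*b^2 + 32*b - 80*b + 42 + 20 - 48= a^2 + 15*a - 32*b^2 + b*(4*a - 48) + 14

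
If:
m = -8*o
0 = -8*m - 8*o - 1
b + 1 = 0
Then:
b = -1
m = -1/7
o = 1/56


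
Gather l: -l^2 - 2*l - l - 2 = -l^2 - 3*l - 2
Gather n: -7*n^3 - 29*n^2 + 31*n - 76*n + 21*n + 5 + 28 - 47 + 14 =-7*n^3 - 29*n^2 - 24*n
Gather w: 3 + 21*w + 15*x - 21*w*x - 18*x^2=w*(21 - 21*x) - 18*x^2 + 15*x + 3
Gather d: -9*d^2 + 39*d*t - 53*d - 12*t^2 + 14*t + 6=-9*d^2 + d*(39*t - 53) - 12*t^2 + 14*t + 6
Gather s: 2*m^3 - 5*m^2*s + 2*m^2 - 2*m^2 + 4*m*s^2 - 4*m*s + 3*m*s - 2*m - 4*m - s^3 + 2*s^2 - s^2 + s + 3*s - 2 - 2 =2*m^3 - 6*m - s^3 + s^2*(4*m + 1) + s*(-5*m^2 - m + 4) - 4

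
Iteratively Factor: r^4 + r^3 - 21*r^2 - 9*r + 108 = (r - 3)*(r^3 + 4*r^2 - 9*r - 36) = (r - 3)^2*(r^2 + 7*r + 12) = (r - 3)^2*(r + 4)*(r + 3)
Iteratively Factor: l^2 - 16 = (l + 4)*(l - 4)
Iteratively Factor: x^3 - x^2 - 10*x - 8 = (x + 2)*(x^2 - 3*x - 4) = (x - 4)*(x + 2)*(x + 1)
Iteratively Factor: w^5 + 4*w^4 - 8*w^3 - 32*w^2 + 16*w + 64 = (w + 2)*(w^4 + 2*w^3 - 12*w^2 - 8*w + 32) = (w + 2)^2*(w^3 - 12*w + 16) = (w - 2)*(w + 2)^2*(w^2 + 2*w - 8) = (w - 2)*(w + 2)^2*(w + 4)*(w - 2)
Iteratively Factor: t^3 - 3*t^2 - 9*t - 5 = (t - 5)*(t^2 + 2*t + 1) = (t - 5)*(t + 1)*(t + 1)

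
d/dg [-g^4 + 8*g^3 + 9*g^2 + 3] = 2*g*(-2*g^2 + 12*g + 9)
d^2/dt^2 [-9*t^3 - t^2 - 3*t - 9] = -54*t - 2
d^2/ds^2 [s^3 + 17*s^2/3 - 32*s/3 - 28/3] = 6*s + 34/3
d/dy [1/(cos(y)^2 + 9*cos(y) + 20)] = (2*cos(y) + 9)*sin(y)/(cos(y)^2 + 9*cos(y) + 20)^2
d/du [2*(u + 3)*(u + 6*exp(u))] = 12*u*exp(u) + 4*u + 48*exp(u) + 6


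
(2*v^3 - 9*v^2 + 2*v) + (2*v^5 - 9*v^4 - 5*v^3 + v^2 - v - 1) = 2*v^5 - 9*v^4 - 3*v^3 - 8*v^2 + v - 1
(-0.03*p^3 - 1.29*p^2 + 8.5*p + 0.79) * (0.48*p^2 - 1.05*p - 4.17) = -0.0144*p^5 - 0.5877*p^4 + 5.5596*p^3 - 3.1665*p^2 - 36.2745*p - 3.2943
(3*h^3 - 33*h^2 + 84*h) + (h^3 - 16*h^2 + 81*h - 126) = 4*h^3 - 49*h^2 + 165*h - 126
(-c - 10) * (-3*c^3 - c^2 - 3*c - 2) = 3*c^4 + 31*c^3 + 13*c^2 + 32*c + 20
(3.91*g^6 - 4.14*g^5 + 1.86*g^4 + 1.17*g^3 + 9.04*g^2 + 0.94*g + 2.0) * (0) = 0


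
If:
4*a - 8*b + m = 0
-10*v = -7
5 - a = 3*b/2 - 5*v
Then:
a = 34/7 - 3*m/28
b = m/14 + 17/7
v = 7/10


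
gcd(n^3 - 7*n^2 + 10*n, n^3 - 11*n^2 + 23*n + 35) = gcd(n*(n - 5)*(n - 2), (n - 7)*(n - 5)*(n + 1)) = n - 5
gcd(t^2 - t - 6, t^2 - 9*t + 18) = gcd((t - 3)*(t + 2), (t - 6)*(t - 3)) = t - 3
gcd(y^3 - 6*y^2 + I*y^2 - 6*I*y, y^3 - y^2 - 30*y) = y^2 - 6*y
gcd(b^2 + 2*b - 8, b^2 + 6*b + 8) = b + 4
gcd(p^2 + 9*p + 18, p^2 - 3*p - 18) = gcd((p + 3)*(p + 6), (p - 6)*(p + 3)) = p + 3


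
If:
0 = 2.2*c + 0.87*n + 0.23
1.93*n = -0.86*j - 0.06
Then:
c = -0.395454545454545*n - 0.104545454545455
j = -2.24418604651163*n - 0.0697674418604651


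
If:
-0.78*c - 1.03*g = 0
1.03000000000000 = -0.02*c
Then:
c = -51.50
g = 39.00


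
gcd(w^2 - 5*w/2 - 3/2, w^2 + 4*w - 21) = w - 3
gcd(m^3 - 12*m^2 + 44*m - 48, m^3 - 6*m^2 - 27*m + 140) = m - 4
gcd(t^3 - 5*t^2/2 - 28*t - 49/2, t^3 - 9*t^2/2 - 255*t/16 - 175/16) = t - 7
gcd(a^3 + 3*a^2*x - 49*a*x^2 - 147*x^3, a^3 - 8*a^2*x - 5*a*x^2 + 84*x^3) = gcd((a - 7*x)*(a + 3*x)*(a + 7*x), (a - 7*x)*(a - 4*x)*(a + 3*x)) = -a^2 + 4*a*x + 21*x^2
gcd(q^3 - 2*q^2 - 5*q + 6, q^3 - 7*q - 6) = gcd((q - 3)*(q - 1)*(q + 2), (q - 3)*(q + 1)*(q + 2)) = q^2 - q - 6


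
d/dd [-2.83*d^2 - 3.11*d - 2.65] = -5.66*d - 3.11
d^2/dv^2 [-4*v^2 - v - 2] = -8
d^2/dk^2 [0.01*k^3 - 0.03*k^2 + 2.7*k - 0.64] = 0.06*k - 0.06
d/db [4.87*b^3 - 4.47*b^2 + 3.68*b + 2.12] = 14.61*b^2 - 8.94*b + 3.68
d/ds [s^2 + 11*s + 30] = 2*s + 11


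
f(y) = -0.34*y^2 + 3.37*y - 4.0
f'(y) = 3.37 - 0.68*y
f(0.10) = -3.67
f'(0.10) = 3.30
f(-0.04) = -4.14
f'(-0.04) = 3.40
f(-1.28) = -8.87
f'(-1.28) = 4.24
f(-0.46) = -5.62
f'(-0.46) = 3.68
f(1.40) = 0.05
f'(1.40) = 2.42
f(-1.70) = -10.71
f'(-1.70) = 4.53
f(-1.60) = -10.26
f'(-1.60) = 4.46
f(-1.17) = -8.41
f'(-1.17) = 4.17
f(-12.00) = -93.40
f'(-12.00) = 11.53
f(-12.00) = -93.40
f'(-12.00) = 11.53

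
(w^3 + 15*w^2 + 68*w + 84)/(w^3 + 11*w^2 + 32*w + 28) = (w + 6)/(w + 2)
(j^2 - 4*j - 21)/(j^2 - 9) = (j - 7)/(j - 3)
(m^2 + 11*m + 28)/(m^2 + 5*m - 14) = (m + 4)/(m - 2)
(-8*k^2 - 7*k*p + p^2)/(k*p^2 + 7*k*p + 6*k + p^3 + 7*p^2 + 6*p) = (-8*k + p)/(p^2 + 7*p + 6)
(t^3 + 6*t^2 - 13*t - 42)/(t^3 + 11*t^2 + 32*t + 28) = (t - 3)/(t + 2)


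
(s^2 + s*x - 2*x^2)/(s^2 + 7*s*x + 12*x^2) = (s^2 + s*x - 2*x^2)/(s^2 + 7*s*x + 12*x^2)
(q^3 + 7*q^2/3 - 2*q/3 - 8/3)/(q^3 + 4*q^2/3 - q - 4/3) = (q + 2)/(q + 1)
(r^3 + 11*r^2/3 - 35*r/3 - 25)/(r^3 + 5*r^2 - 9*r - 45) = (r + 5/3)/(r + 3)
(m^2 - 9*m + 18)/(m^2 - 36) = (m - 3)/(m + 6)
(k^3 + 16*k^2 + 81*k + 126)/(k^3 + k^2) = (k^3 + 16*k^2 + 81*k + 126)/(k^2*(k + 1))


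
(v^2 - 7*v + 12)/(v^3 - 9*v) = (v - 4)/(v*(v + 3))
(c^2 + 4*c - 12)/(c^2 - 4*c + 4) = (c + 6)/(c - 2)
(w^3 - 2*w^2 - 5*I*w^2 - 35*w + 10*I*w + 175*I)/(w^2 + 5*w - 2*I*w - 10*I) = (w^2 - w*(7 + 5*I) + 35*I)/(w - 2*I)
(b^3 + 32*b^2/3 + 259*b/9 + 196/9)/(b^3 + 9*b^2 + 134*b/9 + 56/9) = (3*b + 7)/(3*b + 2)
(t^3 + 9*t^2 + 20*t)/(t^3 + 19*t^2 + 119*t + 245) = t*(t + 4)/(t^2 + 14*t + 49)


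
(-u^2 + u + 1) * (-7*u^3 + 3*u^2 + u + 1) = 7*u^5 - 10*u^4 - 5*u^3 + 3*u^2 + 2*u + 1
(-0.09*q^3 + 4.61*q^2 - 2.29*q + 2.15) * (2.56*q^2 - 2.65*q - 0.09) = -0.2304*q^5 + 12.0401*q^4 - 18.0708*q^3 + 11.1576*q^2 - 5.4914*q - 0.1935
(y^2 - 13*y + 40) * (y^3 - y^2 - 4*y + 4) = y^5 - 14*y^4 + 49*y^3 + 16*y^2 - 212*y + 160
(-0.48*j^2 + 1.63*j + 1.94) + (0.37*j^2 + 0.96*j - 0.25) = -0.11*j^2 + 2.59*j + 1.69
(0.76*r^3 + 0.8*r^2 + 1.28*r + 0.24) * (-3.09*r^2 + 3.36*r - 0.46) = -2.3484*r^5 + 0.0815999999999999*r^4 - 1.6168*r^3 + 3.1912*r^2 + 0.2176*r - 0.1104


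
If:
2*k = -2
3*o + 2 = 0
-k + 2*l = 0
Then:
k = -1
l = -1/2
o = -2/3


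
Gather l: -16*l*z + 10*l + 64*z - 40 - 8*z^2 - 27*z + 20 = l*(10 - 16*z) - 8*z^2 + 37*z - 20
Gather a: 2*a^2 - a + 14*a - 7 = 2*a^2 + 13*a - 7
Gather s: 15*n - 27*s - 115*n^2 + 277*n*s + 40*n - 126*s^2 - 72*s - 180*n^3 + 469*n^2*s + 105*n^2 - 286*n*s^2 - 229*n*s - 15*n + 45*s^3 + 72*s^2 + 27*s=-180*n^3 - 10*n^2 + 40*n + 45*s^3 + s^2*(-286*n - 54) + s*(469*n^2 + 48*n - 72)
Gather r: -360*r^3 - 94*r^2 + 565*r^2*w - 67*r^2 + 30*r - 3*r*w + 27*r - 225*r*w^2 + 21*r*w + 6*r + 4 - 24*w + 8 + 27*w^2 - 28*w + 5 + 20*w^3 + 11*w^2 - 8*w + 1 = -360*r^3 + r^2*(565*w - 161) + r*(-225*w^2 + 18*w + 63) + 20*w^3 + 38*w^2 - 60*w + 18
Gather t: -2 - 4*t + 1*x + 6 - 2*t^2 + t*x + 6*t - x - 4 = -2*t^2 + t*(x + 2)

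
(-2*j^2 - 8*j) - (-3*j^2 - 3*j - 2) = j^2 - 5*j + 2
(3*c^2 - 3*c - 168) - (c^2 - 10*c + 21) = 2*c^2 + 7*c - 189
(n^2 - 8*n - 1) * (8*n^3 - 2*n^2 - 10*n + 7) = 8*n^5 - 66*n^4 - 2*n^3 + 89*n^2 - 46*n - 7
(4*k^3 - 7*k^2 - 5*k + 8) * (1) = 4*k^3 - 7*k^2 - 5*k + 8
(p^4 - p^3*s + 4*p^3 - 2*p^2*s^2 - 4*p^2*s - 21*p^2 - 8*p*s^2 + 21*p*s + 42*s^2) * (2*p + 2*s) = 2*p^5 + 8*p^4 - 6*p^3*s^2 - 42*p^3 - 4*p^2*s^3 - 24*p^2*s^2 - 16*p*s^3 + 126*p*s^2 + 84*s^3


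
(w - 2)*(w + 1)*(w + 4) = w^3 + 3*w^2 - 6*w - 8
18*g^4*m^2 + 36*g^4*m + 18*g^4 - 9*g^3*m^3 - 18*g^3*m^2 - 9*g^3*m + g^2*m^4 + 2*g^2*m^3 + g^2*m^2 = (-6*g + m)*(-3*g + m)*(g*m + g)^2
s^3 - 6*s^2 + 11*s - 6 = (s - 3)*(s - 2)*(s - 1)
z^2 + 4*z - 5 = (z - 1)*(z + 5)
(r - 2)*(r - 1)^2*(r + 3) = r^4 - r^3 - 7*r^2 + 13*r - 6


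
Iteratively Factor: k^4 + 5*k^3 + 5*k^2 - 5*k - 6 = (k + 3)*(k^3 + 2*k^2 - k - 2) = (k + 1)*(k + 3)*(k^2 + k - 2) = (k + 1)*(k + 2)*(k + 3)*(k - 1)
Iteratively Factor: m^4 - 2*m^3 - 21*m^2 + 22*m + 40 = (m - 5)*(m^3 + 3*m^2 - 6*m - 8) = (m - 5)*(m + 4)*(m^2 - m - 2) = (m - 5)*(m + 1)*(m + 4)*(m - 2)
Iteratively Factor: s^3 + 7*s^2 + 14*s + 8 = (s + 2)*(s^2 + 5*s + 4) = (s + 2)*(s + 4)*(s + 1)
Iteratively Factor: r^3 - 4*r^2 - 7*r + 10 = (r - 5)*(r^2 + r - 2) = (r - 5)*(r - 1)*(r + 2)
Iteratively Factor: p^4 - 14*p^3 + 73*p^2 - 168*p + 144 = (p - 4)*(p^3 - 10*p^2 + 33*p - 36) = (p - 4)^2*(p^2 - 6*p + 9) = (p - 4)^2*(p - 3)*(p - 3)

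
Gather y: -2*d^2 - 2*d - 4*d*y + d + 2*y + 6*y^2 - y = -2*d^2 - d + 6*y^2 + y*(1 - 4*d)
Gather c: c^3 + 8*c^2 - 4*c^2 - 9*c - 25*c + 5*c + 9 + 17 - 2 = c^3 + 4*c^2 - 29*c + 24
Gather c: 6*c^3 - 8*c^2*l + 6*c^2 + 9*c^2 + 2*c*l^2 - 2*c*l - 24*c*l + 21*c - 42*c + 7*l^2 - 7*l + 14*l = 6*c^3 + c^2*(15 - 8*l) + c*(2*l^2 - 26*l - 21) + 7*l^2 + 7*l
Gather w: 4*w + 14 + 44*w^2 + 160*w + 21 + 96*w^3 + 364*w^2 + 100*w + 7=96*w^3 + 408*w^2 + 264*w + 42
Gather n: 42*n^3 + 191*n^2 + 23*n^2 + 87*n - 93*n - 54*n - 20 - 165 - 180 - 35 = 42*n^3 + 214*n^2 - 60*n - 400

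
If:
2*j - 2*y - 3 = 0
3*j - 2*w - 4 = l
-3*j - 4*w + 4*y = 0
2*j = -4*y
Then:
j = 1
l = 3/2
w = -5/4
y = -1/2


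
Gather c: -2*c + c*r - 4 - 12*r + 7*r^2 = c*(r - 2) + 7*r^2 - 12*r - 4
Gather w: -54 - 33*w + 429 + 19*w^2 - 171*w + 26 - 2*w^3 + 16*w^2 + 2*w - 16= -2*w^3 + 35*w^2 - 202*w + 385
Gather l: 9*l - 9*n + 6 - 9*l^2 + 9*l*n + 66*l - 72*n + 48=-9*l^2 + l*(9*n + 75) - 81*n + 54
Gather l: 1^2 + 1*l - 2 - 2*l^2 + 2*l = -2*l^2 + 3*l - 1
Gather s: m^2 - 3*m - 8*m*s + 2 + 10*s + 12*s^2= m^2 - 3*m + 12*s^2 + s*(10 - 8*m) + 2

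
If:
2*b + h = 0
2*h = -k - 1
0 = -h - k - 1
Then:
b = 0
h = 0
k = -1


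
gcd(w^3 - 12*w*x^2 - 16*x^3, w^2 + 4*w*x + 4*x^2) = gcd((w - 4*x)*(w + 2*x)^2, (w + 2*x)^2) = w^2 + 4*w*x + 4*x^2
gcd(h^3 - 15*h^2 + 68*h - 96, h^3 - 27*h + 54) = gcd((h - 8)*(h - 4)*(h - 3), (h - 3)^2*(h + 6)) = h - 3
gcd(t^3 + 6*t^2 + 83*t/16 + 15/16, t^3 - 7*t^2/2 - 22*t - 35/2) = 1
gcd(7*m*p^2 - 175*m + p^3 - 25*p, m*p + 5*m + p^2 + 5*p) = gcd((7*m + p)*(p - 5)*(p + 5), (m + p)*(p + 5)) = p + 5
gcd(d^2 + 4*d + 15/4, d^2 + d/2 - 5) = d + 5/2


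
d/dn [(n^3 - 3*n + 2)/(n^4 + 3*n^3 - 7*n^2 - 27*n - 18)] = (-n^4 + 4*n^3 - 10*n^2 - 20*n + 27)/(n^6 + 2*n^5 - 17*n^4 - 36*n^3 + 63*n^2 + 162*n + 81)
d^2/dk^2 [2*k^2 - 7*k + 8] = 4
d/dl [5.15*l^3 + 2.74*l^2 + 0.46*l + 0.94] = 15.45*l^2 + 5.48*l + 0.46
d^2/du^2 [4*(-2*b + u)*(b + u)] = 8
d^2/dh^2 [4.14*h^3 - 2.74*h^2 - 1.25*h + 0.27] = 24.84*h - 5.48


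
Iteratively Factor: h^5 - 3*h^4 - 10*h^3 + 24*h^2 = (h - 4)*(h^4 + h^3 - 6*h^2) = h*(h - 4)*(h^3 + h^2 - 6*h) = h*(h - 4)*(h + 3)*(h^2 - 2*h) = h^2*(h - 4)*(h + 3)*(h - 2)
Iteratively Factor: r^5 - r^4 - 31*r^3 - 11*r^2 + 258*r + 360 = (r - 5)*(r^4 + 4*r^3 - 11*r^2 - 66*r - 72) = (r - 5)*(r - 4)*(r^3 + 8*r^2 + 21*r + 18) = (r - 5)*(r - 4)*(r + 2)*(r^2 + 6*r + 9) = (r - 5)*(r - 4)*(r + 2)*(r + 3)*(r + 3)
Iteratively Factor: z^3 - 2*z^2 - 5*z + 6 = (z - 3)*(z^2 + z - 2) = (z - 3)*(z - 1)*(z + 2)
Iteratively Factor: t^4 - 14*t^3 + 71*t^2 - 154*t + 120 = (t - 3)*(t^3 - 11*t^2 + 38*t - 40) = (t - 3)*(t - 2)*(t^2 - 9*t + 20) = (t - 4)*(t - 3)*(t - 2)*(t - 5)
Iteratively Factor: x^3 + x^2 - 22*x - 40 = (x - 5)*(x^2 + 6*x + 8) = (x - 5)*(x + 2)*(x + 4)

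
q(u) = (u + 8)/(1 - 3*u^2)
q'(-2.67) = -0.25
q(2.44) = -0.62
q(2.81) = -0.48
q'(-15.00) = 0.00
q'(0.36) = 49.97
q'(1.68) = 1.62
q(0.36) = 13.68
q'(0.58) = 352660.68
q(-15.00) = 0.01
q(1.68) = -1.30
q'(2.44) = 0.48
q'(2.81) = 0.31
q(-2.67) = -0.26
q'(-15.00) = 0.00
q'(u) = 6*u*(u + 8)/(1 - 3*u^2)^2 + 1/(1 - 3*u^2)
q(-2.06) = -0.51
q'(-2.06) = -0.62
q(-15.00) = 0.01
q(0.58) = -932.61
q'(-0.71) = -120.28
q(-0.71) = -14.23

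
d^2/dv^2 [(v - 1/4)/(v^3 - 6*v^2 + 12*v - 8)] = 3*(2*v + 3)/(v^5 - 10*v^4 + 40*v^3 - 80*v^2 + 80*v - 32)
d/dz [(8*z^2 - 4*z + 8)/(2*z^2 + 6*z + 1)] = 4*(14*z^2 - 4*z - 13)/(4*z^4 + 24*z^3 + 40*z^2 + 12*z + 1)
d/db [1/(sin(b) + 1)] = -cos(b)/(sin(b) + 1)^2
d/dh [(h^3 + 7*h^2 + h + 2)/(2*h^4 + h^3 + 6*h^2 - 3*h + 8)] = (-2*h^6 - 28*h^5 - 7*h^4 - 24*h^3 - 9*h^2 + 88*h + 14)/(4*h^8 + 4*h^7 + 25*h^6 + 62*h^4 - 20*h^3 + 105*h^2 - 48*h + 64)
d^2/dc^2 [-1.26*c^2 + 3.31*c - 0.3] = -2.52000000000000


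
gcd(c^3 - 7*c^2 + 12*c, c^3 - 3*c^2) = c^2 - 3*c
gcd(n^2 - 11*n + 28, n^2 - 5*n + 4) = n - 4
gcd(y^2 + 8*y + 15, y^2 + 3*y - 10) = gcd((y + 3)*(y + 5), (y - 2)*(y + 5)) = y + 5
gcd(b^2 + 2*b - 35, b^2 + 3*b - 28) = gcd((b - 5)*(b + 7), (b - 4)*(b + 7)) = b + 7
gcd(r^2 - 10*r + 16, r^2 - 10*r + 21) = 1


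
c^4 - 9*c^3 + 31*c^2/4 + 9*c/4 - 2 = (c - 8)*(c - 1)*(c - 1/2)*(c + 1/2)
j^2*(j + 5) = j^3 + 5*j^2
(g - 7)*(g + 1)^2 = g^3 - 5*g^2 - 13*g - 7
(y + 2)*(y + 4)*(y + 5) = y^3 + 11*y^2 + 38*y + 40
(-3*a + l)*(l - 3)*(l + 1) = -3*a*l^2 + 6*a*l + 9*a + l^3 - 2*l^2 - 3*l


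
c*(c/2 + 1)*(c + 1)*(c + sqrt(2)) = c^4/2 + sqrt(2)*c^3/2 + 3*c^3/2 + c^2 + 3*sqrt(2)*c^2/2 + sqrt(2)*c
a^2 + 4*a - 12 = (a - 2)*(a + 6)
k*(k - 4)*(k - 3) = k^3 - 7*k^2 + 12*k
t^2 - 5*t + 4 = (t - 4)*(t - 1)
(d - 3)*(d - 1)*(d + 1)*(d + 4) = d^4 + d^3 - 13*d^2 - d + 12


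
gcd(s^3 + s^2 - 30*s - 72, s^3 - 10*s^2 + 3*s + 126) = s^2 - 3*s - 18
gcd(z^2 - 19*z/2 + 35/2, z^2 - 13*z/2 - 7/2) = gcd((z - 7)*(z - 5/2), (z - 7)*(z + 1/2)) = z - 7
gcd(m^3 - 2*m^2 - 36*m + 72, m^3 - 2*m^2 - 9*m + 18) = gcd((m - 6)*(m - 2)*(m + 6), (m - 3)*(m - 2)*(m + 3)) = m - 2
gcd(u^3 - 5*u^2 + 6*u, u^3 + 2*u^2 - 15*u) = u^2 - 3*u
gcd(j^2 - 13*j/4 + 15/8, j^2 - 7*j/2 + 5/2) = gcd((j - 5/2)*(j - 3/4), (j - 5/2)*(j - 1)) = j - 5/2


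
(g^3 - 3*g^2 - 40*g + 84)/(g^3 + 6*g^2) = 1 - 9/g + 14/g^2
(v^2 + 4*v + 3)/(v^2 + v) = (v + 3)/v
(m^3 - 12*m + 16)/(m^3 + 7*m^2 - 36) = (m^2 + 2*m - 8)/(m^2 + 9*m + 18)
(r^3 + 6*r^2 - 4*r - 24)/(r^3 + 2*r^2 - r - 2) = (r^2 + 4*r - 12)/(r^2 - 1)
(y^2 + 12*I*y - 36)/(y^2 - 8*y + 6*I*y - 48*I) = (y + 6*I)/(y - 8)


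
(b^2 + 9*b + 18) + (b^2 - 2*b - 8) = 2*b^2 + 7*b + 10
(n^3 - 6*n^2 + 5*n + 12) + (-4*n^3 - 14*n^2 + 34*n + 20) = -3*n^3 - 20*n^2 + 39*n + 32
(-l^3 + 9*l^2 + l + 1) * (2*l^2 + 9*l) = -2*l^5 + 9*l^4 + 83*l^3 + 11*l^2 + 9*l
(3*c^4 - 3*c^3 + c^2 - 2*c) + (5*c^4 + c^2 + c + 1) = 8*c^4 - 3*c^3 + 2*c^2 - c + 1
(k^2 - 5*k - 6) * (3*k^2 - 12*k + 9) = 3*k^4 - 27*k^3 + 51*k^2 + 27*k - 54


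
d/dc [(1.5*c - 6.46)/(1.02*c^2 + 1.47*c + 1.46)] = (-1.53*c^2 + 13.1784*c + 11.6862)/(1.0404*c^4 + 2.9988*c^3 + 5.1393*c^2 + 4.2924*c + 2.1316)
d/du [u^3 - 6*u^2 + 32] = 3*u*(u - 4)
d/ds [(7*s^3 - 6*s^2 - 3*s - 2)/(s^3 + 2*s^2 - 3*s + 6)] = 4*(5*s^4 - 9*s^3 + 39*s^2 - 16*s - 6)/(s^6 + 4*s^5 - 2*s^4 + 33*s^2 - 36*s + 36)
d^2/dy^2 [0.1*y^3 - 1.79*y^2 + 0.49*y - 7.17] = 0.6*y - 3.58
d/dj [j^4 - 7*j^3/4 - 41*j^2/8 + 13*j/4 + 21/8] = 4*j^3 - 21*j^2/4 - 41*j/4 + 13/4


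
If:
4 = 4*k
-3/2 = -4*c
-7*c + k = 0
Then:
No Solution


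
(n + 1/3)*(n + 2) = n^2 + 7*n/3 + 2/3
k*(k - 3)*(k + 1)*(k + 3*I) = k^4 - 2*k^3 + 3*I*k^3 - 3*k^2 - 6*I*k^2 - 9*I*k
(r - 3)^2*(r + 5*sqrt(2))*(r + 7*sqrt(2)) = r^4 - 6*r^3 + 12*sqrt(2)*r^3 - 72*sqrt(2)*r^2 + 79*r^2 - 420*r + 108*sqrt(2)*r + 630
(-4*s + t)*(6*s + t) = -24*s^2 + 2*s*t + t^2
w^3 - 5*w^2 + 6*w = w*(w - 3)*(w - 2)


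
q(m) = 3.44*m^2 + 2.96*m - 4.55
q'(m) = 6.88*m + 2.96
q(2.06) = 16.15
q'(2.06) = 17.13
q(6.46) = 158.13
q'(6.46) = 47.40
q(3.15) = 38.91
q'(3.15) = 24.63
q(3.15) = 38.91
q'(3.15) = 24.63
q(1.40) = 6.34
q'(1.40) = 12.59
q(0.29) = -3.40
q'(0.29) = 4.96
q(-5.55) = 84.98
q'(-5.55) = -35.22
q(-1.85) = 1.75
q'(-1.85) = -9.77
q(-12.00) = 455.29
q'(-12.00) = -79.60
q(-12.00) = 455.29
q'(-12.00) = -79.60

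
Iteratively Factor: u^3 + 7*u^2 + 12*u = (u + 3)*(u^2 + 4*u) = u*(u + 3)*(u + 4)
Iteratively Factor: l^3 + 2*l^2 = (l)*(l^2 + 2*l) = l^2*(l + 2)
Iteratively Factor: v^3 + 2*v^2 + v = (v + 1)*(v^2 + v) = v*(v + 1)*(v + 1)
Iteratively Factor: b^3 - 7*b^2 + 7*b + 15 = (b - 3)*(b^2 - 4*b - 5) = (b - 5)*(b - 3)*(b + 1)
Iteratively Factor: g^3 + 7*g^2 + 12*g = (g)*(g^2 + 7*g + 12) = g*(g + 4)*(g + 3)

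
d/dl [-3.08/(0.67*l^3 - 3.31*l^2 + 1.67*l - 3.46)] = (6.1908*l^2 - 20.3896*l + 5.1436)/(0.67*l^3 - 3.31*l^2 + 1.67*l - 3.46)^2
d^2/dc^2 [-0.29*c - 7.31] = 0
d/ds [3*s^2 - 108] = 6*s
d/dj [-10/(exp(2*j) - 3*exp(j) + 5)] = (20*exp(j) - 30)*exp(j)/(exp(2*j) - 3*exp(j) + 5)^2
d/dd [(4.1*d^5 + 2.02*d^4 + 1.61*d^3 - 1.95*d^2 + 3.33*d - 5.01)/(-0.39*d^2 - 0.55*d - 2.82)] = (-4.797*d^6 - 10.5956*d^5 - 61.7709*d^4 - 24.5566*d^3 - 11.2494*d^2 + 7.0902*d - 12.1461)/(0.1521*d^4 + 0.429*d^3 + 2.5021*d^2 + 3.102*d + 7.9524)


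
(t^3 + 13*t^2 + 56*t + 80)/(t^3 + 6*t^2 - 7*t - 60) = (t + 4)/(t - 3)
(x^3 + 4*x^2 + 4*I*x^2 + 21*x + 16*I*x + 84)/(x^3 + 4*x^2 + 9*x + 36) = (x + 7*I)/(x + 3*I)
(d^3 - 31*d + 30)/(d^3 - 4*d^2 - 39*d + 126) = (d^2 - 6*d + 5)/(d^2 - 10*d + 21)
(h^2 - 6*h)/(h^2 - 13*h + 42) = h/(h - 7)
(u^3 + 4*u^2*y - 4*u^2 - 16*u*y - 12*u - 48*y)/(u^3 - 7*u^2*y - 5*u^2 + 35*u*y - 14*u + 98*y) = (-u^2 - 4*u*y + 6*u + 24*y)/(-u^2 + 7*u*y + 7*u - 49*y)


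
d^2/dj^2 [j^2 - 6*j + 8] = 2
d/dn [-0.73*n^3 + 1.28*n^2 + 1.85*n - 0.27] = -2.19*n^2 + 2.56*n + 1.85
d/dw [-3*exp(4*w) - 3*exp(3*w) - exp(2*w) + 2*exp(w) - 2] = (-12*exp(3*w) - 9*exp(2*w) - 2*exp(w) + 2)*exp(w)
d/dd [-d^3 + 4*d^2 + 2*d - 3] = -3*d^2 + 8*d + 2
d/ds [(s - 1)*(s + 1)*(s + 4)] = 3*s^2 + 8*s - 1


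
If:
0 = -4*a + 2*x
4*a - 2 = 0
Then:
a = 1/2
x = 1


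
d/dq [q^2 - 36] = 2*q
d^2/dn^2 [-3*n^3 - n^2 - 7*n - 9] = -18*n - 2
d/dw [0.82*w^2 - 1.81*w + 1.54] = 1.64*w - 1.81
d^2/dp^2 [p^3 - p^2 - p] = 6*p - 2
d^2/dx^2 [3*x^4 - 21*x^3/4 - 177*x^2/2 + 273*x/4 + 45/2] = 36*x^2 - 63*x/2 - 177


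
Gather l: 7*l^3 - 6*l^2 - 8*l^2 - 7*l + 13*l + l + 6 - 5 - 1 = 7*l^3 - 14*l^2 + 7*l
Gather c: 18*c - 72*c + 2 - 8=-54*c - 6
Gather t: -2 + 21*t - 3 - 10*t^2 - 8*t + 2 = -10*t^2 + 13*t - 3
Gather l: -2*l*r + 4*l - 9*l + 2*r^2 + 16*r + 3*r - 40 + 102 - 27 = l*(-2*r - 5) + 2*r^2 + 19*r + 35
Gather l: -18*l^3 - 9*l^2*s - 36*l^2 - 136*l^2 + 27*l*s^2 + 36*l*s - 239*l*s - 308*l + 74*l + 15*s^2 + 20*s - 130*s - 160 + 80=-18*l^3 + l^2*(-9*s - 172) + l*(27*s^2 - 203*s - 234) + 15*s^2 - 110*s - 80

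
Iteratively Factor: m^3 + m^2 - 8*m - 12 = (m + 2)*(m^2 - m - 6) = (m + 2)^2*(m - 3)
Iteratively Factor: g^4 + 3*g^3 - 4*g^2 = (g)*(g^3 + 3*g^2 - 4*g) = g*(g - 1)*(g^2 + 4*g) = g*(g - 1)*(g + 4)*(g)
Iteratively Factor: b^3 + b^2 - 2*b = (b + 2)*(b^2 - b) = (b - 1)*(b + 2)*(b)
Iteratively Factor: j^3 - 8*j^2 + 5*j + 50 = (j - 5)*(j^2 - 3*j - 10) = (j - 5)^2*(j + 2)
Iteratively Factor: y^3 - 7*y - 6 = (y + 1)*(y^2 - y - 6) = (y + 1)*(y + 2)*(y - 3)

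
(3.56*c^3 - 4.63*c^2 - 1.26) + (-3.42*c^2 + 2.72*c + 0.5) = 3.56*c^3 - 8.05*c^2 + 2.72*c - 0.76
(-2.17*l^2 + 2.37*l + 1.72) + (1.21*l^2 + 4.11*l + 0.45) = -0.96*l^2 + 6.48*l + 2.17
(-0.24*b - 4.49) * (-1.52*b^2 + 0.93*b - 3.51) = 0.3648*b^3 + 6.6016*b^2 - 3.3333*b + 15.7599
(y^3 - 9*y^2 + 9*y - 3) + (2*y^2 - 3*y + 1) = y^3 - 7*y^2 + 6*y - 2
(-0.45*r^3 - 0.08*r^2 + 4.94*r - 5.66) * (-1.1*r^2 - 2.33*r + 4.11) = 0.495*r^5 + 1.1365*r^4 - 7.0971*r^3 - 5.613*r^2 + 33.4912*r - 23.2626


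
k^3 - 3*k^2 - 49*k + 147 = (k - 7)*(k - 3)*(k + 7)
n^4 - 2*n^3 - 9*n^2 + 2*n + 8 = (n - 4)*(n - 1)*(n + 1)*(n + 2)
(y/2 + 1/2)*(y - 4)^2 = y^3/2 - 7*y^2/2 + 4*y + 8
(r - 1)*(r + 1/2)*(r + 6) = r^3 + 11*r^2/2 - 7*r/2 - 3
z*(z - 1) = z^2 - z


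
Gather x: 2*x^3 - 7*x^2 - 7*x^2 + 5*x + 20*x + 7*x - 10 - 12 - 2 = 2*x^3 - 14*x^2 + 32*x - 24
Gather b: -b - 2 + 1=-b - 1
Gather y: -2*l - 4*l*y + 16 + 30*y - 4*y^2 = -2*l - 4*y^2 + y*(30 - 4*l) + 16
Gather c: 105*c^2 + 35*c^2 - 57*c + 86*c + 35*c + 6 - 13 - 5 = 140*c^2 + 64*c - 12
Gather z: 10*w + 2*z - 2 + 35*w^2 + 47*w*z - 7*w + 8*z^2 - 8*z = 35*w^2 + 3*w + 8*z^2 + z*(47*w - 6) - 2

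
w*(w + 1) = w^2 + w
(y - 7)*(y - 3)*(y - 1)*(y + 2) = y^4 - 9*y^3 + 9*y^2 + 41*y - 42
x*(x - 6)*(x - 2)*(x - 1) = x^4 - 9*x^3 + 20*x^2 - 12*x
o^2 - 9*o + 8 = (o - 8)*(o - 1)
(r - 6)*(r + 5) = r^2 - r - 30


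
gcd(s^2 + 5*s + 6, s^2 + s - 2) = s + 2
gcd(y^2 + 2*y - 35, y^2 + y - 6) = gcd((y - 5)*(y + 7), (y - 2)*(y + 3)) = 1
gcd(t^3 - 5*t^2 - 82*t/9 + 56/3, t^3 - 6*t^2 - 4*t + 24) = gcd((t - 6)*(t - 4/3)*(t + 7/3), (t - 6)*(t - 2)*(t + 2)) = t - 6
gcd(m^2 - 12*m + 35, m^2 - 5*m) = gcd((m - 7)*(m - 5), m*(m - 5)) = m - 5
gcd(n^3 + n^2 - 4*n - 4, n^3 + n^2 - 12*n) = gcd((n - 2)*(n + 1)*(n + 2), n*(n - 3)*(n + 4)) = 1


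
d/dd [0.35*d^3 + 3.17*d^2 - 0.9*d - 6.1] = 1.05*d^2 + 6.34*d - 0.9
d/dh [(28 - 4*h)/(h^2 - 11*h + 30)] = 4*(h^2 - 14*h + 47)/(h^4 - 22*h^3 + 181*h^2 - 660*h + 900)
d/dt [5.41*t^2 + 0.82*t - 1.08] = 10.82*t + 0.82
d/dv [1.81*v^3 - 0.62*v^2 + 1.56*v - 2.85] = 5.43*v^2 - 1.24*v + 1.56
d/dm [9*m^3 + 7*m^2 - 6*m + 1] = 27*m^2 + 14*m - 6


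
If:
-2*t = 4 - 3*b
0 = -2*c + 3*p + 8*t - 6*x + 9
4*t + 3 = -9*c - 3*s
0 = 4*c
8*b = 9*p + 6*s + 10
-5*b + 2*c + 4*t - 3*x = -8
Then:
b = 41/50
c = 0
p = -2/5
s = 2/75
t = -77/100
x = 41/150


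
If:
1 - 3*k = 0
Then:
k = 1/3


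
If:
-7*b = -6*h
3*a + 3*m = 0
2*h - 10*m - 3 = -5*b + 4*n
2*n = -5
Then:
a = -m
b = 15*m/11 - 21/22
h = 35*m/22 - 49/44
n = -5/2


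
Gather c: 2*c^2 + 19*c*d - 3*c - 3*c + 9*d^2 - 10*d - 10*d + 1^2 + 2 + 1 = 2*c^2 + c*(19*d - 6) + 9*d^2 - 20*d + 4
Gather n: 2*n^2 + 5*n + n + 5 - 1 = 2*n^2 + 6*n + 4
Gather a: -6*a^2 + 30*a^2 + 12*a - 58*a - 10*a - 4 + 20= 24*a^2 - 56*a + 16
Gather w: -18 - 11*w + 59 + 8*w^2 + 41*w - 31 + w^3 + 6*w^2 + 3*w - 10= w^3 + 14*w^2 + 33*w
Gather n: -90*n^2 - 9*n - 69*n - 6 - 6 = -90*n^2 - 78*n - 12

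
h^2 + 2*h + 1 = (h + 1)^2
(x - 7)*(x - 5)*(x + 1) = x^3 - 11*x^2 + 23*x + 35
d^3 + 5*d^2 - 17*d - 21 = (d - 3)*(d + 1)*(d + 7)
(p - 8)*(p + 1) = p^2 - 7*p - 8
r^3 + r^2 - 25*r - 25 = (r - 5)*(r + 1)*(r + 5)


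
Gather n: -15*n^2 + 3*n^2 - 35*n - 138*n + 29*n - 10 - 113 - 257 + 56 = -12*n^2 - 144*n - 324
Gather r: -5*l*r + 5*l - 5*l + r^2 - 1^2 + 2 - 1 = -5*l*r + r^2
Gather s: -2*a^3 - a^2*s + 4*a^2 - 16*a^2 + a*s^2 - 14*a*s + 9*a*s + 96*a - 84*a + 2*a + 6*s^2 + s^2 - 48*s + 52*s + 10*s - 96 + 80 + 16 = -2*a^3 - 12*a^2 + 14*a + s^2*(a + 7) + s*(-a^2 - 5*a + 14)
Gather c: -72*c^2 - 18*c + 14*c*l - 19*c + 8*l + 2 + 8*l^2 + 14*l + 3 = -72*c^2 + c*(14*l - 37) + 8*l^2 + 22*l + 5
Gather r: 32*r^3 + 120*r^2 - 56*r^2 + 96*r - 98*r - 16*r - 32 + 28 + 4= 32*r^3 + 64*r^2 - 18*r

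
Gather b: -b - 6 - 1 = -b - 7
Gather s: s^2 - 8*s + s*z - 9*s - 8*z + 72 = s^2 + s*(z - 17) - 8*z + 72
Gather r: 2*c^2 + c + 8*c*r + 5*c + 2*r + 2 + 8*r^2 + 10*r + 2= 2*c^2 + 6*c + 8*r^2 + r*(8*c + 12) + 4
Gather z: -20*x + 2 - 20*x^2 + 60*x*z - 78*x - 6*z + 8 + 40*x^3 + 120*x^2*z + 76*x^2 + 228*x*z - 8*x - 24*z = 40*x^3 + 56*x^2 - 106*x + z*(120*x^2 + 288*x - 30) + 10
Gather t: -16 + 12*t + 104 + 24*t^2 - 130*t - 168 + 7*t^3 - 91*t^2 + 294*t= 7*t^3 - 67*t^2 + 176*t - 80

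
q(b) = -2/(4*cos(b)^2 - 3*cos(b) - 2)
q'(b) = -2*(8*sin(b)*cos(b) - 3*sin(b))/(4*cos(b)^2 - 3*cos(b) - 2)^2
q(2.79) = -0.46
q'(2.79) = 0.38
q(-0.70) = 1.02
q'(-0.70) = 1.05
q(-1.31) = 0.80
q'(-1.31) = -0.29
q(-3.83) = -0.74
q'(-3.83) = 1.60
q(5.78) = 1.28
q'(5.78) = 1.59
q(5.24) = 0.80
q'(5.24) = 0.28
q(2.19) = -1.84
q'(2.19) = 10.51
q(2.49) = -0.69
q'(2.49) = 1.34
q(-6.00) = 1.68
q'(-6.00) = -1.84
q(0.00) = 2.00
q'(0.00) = 0.00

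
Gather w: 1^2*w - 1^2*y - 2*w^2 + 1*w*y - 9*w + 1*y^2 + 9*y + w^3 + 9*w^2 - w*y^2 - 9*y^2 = w^3 + 7*w^2 + w*(-y^2 + y - 8) - 8*y^2 + 8*y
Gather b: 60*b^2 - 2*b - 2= 60*b^2 - 2*b - 2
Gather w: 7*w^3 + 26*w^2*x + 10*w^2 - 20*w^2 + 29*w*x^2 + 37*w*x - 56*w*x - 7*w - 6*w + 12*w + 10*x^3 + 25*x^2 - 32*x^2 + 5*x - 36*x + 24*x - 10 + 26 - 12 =7*w^3 + w^2*(26*x - 10) + w*(29*x^2 - 19*x - 1) + 10*x^3 - 7*x^2 - 7*x + 4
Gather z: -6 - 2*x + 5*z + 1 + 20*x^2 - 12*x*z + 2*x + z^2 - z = 20*x^2 + z^2 + z*(4 - 12*x) - 5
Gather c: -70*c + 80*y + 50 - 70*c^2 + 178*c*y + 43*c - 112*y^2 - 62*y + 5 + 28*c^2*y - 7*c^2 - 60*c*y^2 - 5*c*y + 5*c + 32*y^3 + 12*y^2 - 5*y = c^2*(28*y - 77) + c*(-60*y^2 + 173*y - 22) + 32*y^3 - 100*y^2 + 13*y + 55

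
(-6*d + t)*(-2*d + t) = 12*d^2 - 8*d*t + t^2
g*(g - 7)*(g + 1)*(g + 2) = g^4 - 4*g^3 - 19*g^2 - 14*g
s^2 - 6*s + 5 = (s - 5)*(s - 1)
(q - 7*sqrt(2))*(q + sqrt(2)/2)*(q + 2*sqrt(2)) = q^3 - 9*sqrt(2)*q^2/2 - 33*q - 14*sqrt(2)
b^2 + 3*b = b*(b + 3)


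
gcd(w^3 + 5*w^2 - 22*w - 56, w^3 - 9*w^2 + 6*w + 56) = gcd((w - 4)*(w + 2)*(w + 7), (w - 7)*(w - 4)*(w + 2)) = w^2 - 2*w - 8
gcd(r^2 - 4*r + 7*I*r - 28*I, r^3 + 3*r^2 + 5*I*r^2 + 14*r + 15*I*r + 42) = r + 7*I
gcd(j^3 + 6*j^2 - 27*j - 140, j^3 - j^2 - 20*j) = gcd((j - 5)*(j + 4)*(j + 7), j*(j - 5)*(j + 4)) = j^2 - j - 20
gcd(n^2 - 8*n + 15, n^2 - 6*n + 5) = n - 5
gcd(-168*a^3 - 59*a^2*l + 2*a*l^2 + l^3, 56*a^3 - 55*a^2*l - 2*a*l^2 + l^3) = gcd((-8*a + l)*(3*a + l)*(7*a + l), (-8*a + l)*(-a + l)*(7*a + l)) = 56*a^2 + a*l - l^2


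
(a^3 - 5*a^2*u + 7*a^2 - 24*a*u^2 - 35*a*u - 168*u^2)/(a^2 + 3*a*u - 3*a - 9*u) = (a^2 - 8*a*u + 7*a - 56*u)/(a - 3)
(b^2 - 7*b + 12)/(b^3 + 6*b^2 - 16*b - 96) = (b - 3)/(b^2 + 10*b + 24)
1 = 1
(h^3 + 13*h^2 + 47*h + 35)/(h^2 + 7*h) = h + 6 + 5/h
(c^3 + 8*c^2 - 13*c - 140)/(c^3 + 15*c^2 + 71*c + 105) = (c - 4)/(c + 3)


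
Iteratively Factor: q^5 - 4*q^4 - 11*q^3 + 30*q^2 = (q)*(q^4 - 4*q^3 - 11*q^2 + 30*q) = q*(q - 2)*(q^3 - 2*q^2 - 15*q) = q^2*(q - 2)*(q^2 - 2*q - 15) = q^2*(q - 5)*(q - 2)*(q + 3)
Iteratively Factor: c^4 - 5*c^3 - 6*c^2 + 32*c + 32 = (c - 4)*(c^3 - c^2 - 10*c - 8) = (c - 4)*(c + 2)*(c^2 - 3*c - 4) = (c - 4)^2*(c + 2)*(c + 1)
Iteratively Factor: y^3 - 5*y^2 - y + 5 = (y - 1)*(y^2 - 4*y - 5) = (y - 5)*(y - 1)*(y + 1)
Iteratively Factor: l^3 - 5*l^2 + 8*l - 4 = (l - 2)*(l^2 - 3*l + 2) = (l - 2)^2*(l - 1)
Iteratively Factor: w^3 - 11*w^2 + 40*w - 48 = (w - 3)*(w^2 - 8*w + 16) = (w - 4)*(w - 3)*(w - 4)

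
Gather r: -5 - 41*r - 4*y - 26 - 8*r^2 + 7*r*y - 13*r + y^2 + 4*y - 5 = -8*r^2 + r*(7*y - 54) + y^2 - 36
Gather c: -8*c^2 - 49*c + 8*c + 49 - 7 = -8*c^2 - 41*c + 42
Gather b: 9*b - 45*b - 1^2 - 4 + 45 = 40 - 36*b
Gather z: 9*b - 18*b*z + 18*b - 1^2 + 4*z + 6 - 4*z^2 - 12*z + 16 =27*b - 4*z^2 + z*(-18*b - 8) + 21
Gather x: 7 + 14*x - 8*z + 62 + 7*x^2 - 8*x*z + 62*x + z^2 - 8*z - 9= 7*x^2 + x*(76 - 8*z) + z^2 - 16*z + 60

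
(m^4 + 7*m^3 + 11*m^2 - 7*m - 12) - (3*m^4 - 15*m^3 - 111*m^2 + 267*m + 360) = -2*m^4 + 22*m^3 + 122*m^2 - 274*m - 372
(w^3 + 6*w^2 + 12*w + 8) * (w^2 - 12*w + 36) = w^5 - 6*w^4 - 24*w^3 + 80*w^2 + 336*w + 288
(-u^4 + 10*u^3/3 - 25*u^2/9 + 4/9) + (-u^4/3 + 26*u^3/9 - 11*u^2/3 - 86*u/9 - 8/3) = -4*u^4/3 + 56*u^3/9 - 58*u^2/9 - 86*u/9 - 20/9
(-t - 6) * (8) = -8*t - 48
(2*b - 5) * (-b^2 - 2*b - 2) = -2*b^3 + b^2 + 6*b + 10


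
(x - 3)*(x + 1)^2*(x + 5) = x^4 + 4*x^3 - 10*x^2 - 28*x - 15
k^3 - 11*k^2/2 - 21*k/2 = k*(k - 7)*(k + 3/2)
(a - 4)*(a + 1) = a^2 - 3*a - 4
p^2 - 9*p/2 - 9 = (p - 6)*(p + 3/2)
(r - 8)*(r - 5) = r^2 - 13*r + 40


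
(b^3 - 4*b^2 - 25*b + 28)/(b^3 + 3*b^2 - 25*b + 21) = (b^2 - 3*b - 28)/(b^2 + 4*b - 21)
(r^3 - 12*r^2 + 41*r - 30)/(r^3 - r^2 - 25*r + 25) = (r - 6)/(r + 5)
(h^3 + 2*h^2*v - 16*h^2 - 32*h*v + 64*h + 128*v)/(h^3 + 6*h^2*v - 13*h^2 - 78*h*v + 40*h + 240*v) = (h^2 + 2*h*v - 8*h - 16*v)/(h^2 + 6*h*v - 5*h - 30*v)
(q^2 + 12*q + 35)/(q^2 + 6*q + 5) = (q + 7)/(q + 1)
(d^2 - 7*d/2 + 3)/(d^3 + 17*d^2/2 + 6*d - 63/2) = (d - 2)/(d^2 + 10*d + 21)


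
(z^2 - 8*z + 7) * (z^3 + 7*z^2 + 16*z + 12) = z^5 - z^4 - 33*z^3 - 67*z^2 + 16*z + 84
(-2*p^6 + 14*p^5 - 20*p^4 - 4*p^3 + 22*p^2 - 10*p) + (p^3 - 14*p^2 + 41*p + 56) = -2*p^6 + 14*p^5 - 20*p^4 - 3*p^3 + 8*p^2 + 31*p + 56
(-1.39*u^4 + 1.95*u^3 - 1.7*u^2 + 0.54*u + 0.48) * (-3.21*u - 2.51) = 4.4619*u^5 - 2.7706*u^4 + 0.5625*u^3 + 2.5336*u^2 - 2.8962*u - 1.2048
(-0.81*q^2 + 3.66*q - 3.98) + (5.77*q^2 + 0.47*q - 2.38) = 4.96*q^2 + 4.13*q - 6.36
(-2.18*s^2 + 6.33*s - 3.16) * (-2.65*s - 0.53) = 5.777*s^3 - 15.6191*s^2 + 5.0191*s + 1.6748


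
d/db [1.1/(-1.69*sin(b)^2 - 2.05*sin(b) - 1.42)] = (3.718*sin(b) + 2.255)*cos(b)/(1.69*sin(b)^2 + 2.05*sin(b) + 1.42)^2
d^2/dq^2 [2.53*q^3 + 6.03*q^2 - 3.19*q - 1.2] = 15.18*q + 12.06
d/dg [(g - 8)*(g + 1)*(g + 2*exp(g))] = 2*g^2*exp(g) + 3*g^2 - 10*g*exp(g) - 14*g - 30*exp(g) - 8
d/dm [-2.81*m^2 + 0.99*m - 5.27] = 0.99 - 5.62*m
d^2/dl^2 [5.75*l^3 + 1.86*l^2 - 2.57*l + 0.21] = 34.5*l + 3.72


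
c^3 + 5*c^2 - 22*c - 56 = (c - 4)*(c + 2)*(c + 7)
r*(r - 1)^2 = r^3 - 2*r^2 + r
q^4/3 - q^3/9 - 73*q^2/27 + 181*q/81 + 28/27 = (q/3 + 1)*(q - 7/3)*(q - 4/3)*(q + 1/3)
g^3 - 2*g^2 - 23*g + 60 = (g - 4)*(g - 3)*(g + 5)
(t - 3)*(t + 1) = t^2 - 2*t - 3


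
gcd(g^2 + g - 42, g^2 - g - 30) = g - 6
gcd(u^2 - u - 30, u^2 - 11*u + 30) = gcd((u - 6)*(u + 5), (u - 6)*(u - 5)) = u - 6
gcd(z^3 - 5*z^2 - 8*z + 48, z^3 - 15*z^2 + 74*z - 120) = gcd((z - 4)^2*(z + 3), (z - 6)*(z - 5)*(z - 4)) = z - 4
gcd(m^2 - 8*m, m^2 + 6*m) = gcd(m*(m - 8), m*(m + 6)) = m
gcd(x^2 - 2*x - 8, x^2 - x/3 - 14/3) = x + 2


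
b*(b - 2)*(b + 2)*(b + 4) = b^4 + 4*b^3 - 4*b^2 - 16*b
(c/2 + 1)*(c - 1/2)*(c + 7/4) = c^3/2 + 13*c^2/8 + 13*c/16 - 7/8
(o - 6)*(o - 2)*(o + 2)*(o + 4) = o^4 - 2*o^3 - 28*o^2 + 8*o + 96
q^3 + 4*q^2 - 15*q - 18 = (q - 3)*(q + 1)*(q + 6)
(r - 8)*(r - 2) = r^2 - 10*r + 16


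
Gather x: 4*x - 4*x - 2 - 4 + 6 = 0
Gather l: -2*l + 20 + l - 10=10 - l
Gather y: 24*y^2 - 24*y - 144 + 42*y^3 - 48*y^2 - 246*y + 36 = 42*y^3 - 24*y^2 - 270*y - 108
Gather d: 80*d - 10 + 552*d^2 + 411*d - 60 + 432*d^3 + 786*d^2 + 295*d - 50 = 432*d^3 + 1338*d^2 + 786*d - 120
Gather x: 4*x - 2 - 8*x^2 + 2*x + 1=-8*x^2 + 6*x - 1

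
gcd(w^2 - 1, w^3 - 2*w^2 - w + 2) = w^2 - 1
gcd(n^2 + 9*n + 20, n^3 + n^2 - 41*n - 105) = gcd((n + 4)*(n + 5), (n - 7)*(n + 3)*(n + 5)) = n + 5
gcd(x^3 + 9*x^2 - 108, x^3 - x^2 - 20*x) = 1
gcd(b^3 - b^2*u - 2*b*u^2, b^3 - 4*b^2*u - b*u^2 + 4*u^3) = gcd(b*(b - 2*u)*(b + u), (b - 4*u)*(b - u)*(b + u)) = b + u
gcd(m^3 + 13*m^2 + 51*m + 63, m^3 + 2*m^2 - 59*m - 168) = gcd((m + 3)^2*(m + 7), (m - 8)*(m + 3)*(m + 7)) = m^2 + 10*m + 21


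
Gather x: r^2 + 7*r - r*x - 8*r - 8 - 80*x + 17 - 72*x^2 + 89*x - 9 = r^2 - r - 72*x^2 + x*(9 - r)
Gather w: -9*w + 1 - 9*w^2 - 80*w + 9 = -9*w^2 - 89*w + 10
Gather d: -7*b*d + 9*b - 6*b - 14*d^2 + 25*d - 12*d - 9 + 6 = 3*b - 14*d^2 + d*(13 - 7*b) - 3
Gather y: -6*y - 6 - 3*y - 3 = -9*y - 9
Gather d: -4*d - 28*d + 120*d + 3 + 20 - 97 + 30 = 88*d - 44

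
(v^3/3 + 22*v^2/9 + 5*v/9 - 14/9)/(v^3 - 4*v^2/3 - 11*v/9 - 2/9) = (-3*v^3 - 22*v^2 - 5*v + 14)/(-9*v^3 + 12*v^2 + 11*v + 2)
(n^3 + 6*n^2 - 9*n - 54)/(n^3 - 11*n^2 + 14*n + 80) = (n^3 + 6*n^2 - 9*n - 54)/(n^3 - 11*n^2 + 14*n + 80)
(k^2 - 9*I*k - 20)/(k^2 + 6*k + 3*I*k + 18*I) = (k^2 - 9*I*k - 20)/(k^2 + 3*k*(2 + I) + 18*I)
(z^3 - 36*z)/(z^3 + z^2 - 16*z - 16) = z*(z^2 - 36)/(z^3 + z^2 - 16*z - 16)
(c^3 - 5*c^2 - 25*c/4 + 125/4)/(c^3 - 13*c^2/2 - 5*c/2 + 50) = (c - 5/2)/(c - 4)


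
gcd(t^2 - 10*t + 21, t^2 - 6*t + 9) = t - 3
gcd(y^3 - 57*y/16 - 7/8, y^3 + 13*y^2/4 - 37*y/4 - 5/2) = y^2 - 7*y/4 - 1/2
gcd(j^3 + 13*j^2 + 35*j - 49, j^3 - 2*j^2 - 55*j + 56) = j^2 + 6*j - 7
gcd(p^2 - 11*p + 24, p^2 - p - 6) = p - 3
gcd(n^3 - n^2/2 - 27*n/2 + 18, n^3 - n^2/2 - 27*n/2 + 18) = n^3 - n^2/2 - 27*n/2 + 18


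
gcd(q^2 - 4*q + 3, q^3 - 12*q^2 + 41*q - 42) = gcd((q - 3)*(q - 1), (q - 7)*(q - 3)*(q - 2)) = q - 3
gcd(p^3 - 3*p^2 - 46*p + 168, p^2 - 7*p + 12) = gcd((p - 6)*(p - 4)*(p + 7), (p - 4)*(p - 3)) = p - 4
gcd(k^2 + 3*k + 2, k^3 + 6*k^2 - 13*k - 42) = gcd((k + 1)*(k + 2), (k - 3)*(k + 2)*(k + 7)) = k + 2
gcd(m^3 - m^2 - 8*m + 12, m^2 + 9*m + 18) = m + 3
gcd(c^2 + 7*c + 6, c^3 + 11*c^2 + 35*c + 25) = c + 1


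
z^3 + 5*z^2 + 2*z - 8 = (z - 1)*(z + 2)*(z + 4)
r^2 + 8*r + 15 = (r + 3)*(r + 5)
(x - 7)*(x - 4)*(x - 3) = x^3 - 14*x^2 + 61*x - 84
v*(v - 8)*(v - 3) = v^3 - 11*v^2 + 24*v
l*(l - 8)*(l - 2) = l^3 - 10*l^2 + 16*l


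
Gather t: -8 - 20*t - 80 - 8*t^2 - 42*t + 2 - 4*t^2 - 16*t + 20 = -12*t^2 - 78*t - 66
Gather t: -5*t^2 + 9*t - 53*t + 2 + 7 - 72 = -5*t^2 - 44*t - 63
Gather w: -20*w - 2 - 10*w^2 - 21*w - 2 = -10*w^2 - 41*w - 4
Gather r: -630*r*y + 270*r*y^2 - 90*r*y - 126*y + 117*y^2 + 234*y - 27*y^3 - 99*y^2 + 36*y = r*(270*y^2 - 720*y) - 27*y^3 + 18*y^2 + 144*y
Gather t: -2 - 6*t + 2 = -6*t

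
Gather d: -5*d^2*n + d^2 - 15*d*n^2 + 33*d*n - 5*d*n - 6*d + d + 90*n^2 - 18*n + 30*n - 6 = d^2*(1 - 5*n) + d*(-15*n^2 + 28*n - 5) + 90*n^2 + 12*n - 6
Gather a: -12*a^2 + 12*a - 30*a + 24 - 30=-12*a^2 - 18*a - 6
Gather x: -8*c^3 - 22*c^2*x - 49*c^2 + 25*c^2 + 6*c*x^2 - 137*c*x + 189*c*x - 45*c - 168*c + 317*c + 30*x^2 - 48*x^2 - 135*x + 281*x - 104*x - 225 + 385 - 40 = -8*c^3 - 24*c^2 + 104*c + x^2*(6*c - 18) + x*(-22*c^2 + 52*c + 42) + 120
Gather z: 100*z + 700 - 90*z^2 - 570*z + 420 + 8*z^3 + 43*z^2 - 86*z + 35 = 8*z^3 - 47*z^2 - 556*z + 1155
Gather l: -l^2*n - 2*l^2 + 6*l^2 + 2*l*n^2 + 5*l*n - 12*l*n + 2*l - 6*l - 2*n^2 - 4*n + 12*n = l^2*(4 - n) + l*(2*n^2 - 7*n - 4) - 2*n^2 + 8*n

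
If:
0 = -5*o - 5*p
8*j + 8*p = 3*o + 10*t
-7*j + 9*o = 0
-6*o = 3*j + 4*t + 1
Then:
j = -9/67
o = -7/67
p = 7/67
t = 1/134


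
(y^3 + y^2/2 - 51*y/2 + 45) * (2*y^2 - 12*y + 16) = 2*y^5 - 11*y^4 - 41*y^3 + 404*y^2 - 948*y + 720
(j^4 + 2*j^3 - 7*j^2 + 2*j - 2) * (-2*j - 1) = -2*j^5 - 5*j^4 + 12*j^3 + 3*j^2 + 2*j + 2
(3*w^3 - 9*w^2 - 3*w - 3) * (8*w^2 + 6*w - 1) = 24*w^5 - 54*w^4 - 81*w^3 - 33*w^2 - 15*w + 3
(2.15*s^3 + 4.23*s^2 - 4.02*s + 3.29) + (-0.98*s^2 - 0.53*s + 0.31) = 2.15*s^3 + 3.25*s^2 - 4.55*s + 3.6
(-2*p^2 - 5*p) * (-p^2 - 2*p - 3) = 2*p^4 + 9*p^3 + 16*p^2 + 15*p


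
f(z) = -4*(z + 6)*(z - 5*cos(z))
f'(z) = -4*z - 4*(z + 6)*(5*sin(z) + 1) + 20*cos(z)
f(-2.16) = -9.50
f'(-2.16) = 46.02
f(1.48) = -30.72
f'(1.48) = -183.01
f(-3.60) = -8.48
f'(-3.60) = -34.38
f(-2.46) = -20.15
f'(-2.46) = 24.75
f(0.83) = 69.51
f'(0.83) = -117.94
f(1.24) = 11.12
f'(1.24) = -164.37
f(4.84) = -182.27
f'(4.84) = 154.86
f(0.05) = 119.64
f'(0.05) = -10.47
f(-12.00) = -389.26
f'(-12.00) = 153.27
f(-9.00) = -53.33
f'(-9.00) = 5.05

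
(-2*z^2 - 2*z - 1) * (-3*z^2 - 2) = 6*z^4 + 6*z^3 + 7*z^2 + 4*z + 2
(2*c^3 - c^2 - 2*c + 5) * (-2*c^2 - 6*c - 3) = -4*c^5 - 10*c^4 + 4*c^3 + 5*c^2 - 24*c - 15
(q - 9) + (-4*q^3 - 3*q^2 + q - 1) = -4*q^3 - 3*q^2 + 2*q - 10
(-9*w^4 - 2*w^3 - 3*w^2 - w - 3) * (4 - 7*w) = 63*w^5 - 22*w^4 + 13*w^3 - 5*w^2 + 17*w - 12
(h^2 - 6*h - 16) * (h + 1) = h^3 - 5*h^2 - 22*h - 16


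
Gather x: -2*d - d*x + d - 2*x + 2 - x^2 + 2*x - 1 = -d*x - d - x^2 + 1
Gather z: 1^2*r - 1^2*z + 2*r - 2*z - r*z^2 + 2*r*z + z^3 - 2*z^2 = 3*r + z^3 + z^2*(-r - 2) + z*(2*r - 3)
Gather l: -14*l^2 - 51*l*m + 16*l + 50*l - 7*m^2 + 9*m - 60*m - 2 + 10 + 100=-14*l^2 + l*(66 - 51*m) - 7*m^2 - 51*m + 108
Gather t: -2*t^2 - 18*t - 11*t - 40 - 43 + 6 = -2*t^2 - 29*t - 77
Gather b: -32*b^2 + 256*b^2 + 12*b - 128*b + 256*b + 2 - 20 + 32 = 224*b^2 + 140*b + 14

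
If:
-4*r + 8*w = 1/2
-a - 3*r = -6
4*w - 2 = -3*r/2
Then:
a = 9/2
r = 1/2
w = 5/16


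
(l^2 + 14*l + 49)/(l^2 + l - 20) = (l^2 + 14*l + 49)/(l^2 + l - 20)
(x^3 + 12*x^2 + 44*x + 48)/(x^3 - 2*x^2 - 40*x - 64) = (x + 6)/(x - 8)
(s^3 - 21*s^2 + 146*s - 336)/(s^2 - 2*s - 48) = (s^2 - 13*s + 42)/(s + 6)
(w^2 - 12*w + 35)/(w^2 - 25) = (w - 7)/(w + 5)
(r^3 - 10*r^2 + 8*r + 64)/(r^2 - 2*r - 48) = (r^2 - 2*r - 8)/(r + 6)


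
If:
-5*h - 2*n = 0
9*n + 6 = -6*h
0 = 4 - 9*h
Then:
No Solution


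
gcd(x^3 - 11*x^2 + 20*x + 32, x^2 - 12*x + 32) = x^2 - 12*x + 32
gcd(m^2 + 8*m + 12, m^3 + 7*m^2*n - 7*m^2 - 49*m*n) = 1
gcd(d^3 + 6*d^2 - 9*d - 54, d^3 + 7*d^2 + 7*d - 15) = d + 3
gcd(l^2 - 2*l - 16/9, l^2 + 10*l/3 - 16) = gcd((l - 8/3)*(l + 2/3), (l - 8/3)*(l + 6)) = l - 8/3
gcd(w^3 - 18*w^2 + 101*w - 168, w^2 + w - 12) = w - 3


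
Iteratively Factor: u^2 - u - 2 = (u - 2)*(u + 1)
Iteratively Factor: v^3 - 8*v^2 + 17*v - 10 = (v - 1)*(v^2 - 7*v + 10) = (v - 2)*(v - 1)*(v - 5)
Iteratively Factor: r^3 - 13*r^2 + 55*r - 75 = (r - 5)*(r^2 - 8*r + 15) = (r - 5)*(r - 3)*(r - 5)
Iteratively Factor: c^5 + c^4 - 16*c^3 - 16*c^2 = (c - 4)*(c^4 + 5*c^3 + 4*c^2) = c*(c - 4)*(c^3 + 5*c^2 + 4*c) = c*(c - 4)*(c + 4)*(c^2 + c) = c*(c - 4)*(c + 1)*(c + 4)*(c)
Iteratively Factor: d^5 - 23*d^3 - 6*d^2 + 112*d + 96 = (d + 2)*(d^4 - 2*d^3 - 19*d^2 + 32*d + 48) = (d + 1)*(d + 2)*(d^3 - 3*d^2 - 16*d + 48) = (d - 3)*(d + 1)*(d + 2)*(d^2 - 16) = (d - 4)*(d - 3)*(d + 1)*(d + 2)*(d + 4)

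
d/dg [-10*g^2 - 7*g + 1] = -20*g - 7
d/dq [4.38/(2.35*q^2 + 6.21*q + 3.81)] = (-20.586*q - 27.1998)/(2.35*q^2 + 6.21*q + 3.81)^2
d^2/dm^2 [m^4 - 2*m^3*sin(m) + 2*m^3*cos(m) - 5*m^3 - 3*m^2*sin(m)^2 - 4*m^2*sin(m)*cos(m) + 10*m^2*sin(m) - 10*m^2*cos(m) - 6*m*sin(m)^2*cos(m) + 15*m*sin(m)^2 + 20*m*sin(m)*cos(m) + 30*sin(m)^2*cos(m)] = -2*sqrt(2)*m^3*cos(m + pi/4) - 22*m^2*sin(m) + 8*m^2*sin(2*m) - 2*m^2*cos(m) - 6*m^2*cos(2*m) + 12*m^2 + 28*m*sin(m) - 52*m*sin(2*m) + 107*m*cos(m)/2 + 14*m*cos(2*m) - 27*m*cos(3*m)/2 - 30*m + 23*sin(m) + 26*sin(2*m) - 9*sin(3*m) - 55*cos(m)/2 + 43*cos(2*m) + 135*cos(3*m)/2 - 3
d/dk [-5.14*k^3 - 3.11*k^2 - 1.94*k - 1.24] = -15.42*k^2 - 6.22*k - 1.94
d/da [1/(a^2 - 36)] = -2*a/(a^2 - 36)^2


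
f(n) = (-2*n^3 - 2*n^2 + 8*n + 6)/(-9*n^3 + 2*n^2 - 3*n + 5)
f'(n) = (-6*n^2 - 4*n + 8)/(-9*n^3 + 2*n^2 - 3*n + 5) + (27*n^2 - 4*n + 3)*(-2*n^3 - 2*n^2 + 8*n + 6)/(-9*n^3 + 2*n^2 - 3*n + 5)^2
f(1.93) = 0.01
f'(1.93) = 0.37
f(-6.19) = 0.16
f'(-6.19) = -0.01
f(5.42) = 0.24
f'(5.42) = 0.00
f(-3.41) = 0.09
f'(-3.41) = -0.05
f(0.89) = -4.17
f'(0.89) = 35.83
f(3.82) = 0.22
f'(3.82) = 0.02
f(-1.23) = -0.11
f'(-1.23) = -0.05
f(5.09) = 0.23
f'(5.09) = 0.01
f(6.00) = 0.24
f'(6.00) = 0.00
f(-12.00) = 0.19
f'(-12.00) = 0.00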